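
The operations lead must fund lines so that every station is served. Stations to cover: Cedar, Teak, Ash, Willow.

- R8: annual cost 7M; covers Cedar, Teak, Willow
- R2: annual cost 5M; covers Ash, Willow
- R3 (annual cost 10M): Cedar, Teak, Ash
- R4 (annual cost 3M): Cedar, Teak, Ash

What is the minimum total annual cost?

Choose R2 and R4: together they cover Cedar, Teak, Ash, Willow — every station.
Total annual cost: 5 + 3 = 8.
No cover costs less than 8.

8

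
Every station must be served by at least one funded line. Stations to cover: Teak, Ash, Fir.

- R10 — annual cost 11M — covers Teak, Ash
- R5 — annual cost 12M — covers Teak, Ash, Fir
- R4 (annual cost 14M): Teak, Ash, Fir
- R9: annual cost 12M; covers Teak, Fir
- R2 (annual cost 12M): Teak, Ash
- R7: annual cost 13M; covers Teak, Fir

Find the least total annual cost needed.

This is a weighted set-cover instance.
R5 alone covers Teak, Ash, Fir — every station.
Total annual cost: 12.
No cover costs less than 12.

12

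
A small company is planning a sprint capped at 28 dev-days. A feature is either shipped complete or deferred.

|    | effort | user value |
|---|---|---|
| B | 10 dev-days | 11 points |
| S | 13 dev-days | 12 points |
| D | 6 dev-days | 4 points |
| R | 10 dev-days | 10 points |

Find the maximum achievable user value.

This is a 0-1 knapsack instance.
Allowing fractional choices, the relaxed optimum would be about 28.4, but features are indivisible.
B + S: effort 10 + 13 = 23 ≤ 28, user value 11 + 12 = 23.
B + D + R: effort 10 + 6 + 10 = 26 ≤ 28, user value 11 + 4 + 10 = 25.
Best is B, D, and R with total user value 25.

25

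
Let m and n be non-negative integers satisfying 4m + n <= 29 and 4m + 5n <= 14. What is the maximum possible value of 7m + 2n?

(m,n)=(3,0) is feasible, giving 21.
(m,n)=(2,1) is feasible, giving 16.
(m,n)=(2,0) is feasible, giving 14.
The best lattice point is (3,0), giving 21.

21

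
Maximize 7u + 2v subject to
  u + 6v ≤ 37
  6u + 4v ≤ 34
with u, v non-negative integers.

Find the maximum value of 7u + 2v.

37

Relaxing integrality, the LP optimum is 39.67 at (u,v) = (5.67, 0), which is not an integer point.
(u,v)=(5,1): 1·5+6·1=11≤37, 6·5+4·1=34≤34, objective 37.
(u,v)=(5,0): 1·5+6·0=5≤37, 6·5+4·0=30≤34, objective 35.
Maximum is 37 at (u,v)=(5,1).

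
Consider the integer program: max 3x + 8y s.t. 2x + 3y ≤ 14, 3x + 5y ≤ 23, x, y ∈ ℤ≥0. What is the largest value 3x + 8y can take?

35

The continuous relaxation peaks at (0, 4.6) with value 36.80; rounding to a feasible lattice point costs some objective.
(x,y)=(1,4): 2·1+3·4=14≤14, 3·1+5·4=23≤23, objective 35.
(x,y)=(0,4): 2·0+3·4=12≤14, 3·0+5·4=20≤23, objective 32.
(x,y)=(2,3): 2·2+3·3=13≤14, 3·2+5·3=21≤23, objective 30.
(x,y)=(1,3): 2·1+3·3=11≤14, 3·1+5·3=18≤23, objective 27.
The best lattice point is (1,4), giving 35.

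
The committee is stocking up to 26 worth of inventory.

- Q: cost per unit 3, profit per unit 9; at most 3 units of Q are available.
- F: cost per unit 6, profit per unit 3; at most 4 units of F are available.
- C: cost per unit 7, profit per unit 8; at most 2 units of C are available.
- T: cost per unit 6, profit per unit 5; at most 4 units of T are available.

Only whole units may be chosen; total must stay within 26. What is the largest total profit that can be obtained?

43

3×Q and 2×C: cost 23 ≤ 26, profit 3·9 + 2·8 = 43.
3×Q, 1×C, and 1×T: cost 22 ≤ 26, profit 3·9 + 1·8 + 1·5 = 40.
Best is 43.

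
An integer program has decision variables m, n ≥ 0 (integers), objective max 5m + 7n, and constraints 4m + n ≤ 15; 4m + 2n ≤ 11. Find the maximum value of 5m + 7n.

35

The continuous relaxation peaks at (0, 5.5) with value 38.50; rounding to a feasible lattice point costs some objective.
(m,n)=(0,5) is feasible, giving 35.
(m,n)=(0,4) is feasible, giving 28.
The best lattice point is (0,5), giving 35.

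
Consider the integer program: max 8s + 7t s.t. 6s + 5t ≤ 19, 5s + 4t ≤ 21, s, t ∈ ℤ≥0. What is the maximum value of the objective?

24

The continuous relaxation peaks at (0, 3.8) with value 26.60; rounding to a feasible lattice point costs some objective.
(s,t)=(3,0): 6·3+5·0=18≤19, 5·3+4·0=15≤21, objective 24.
(s,t)=(2,1): 6·2+5·1=17≤19, 5·2+4·1=14≤21, objective 23.
(s,t)=(1,2): 6·1+5·2=16≤19, 5·1+4·2=13≤21, objective 22.
The best lattice point is (3,0), giving 24.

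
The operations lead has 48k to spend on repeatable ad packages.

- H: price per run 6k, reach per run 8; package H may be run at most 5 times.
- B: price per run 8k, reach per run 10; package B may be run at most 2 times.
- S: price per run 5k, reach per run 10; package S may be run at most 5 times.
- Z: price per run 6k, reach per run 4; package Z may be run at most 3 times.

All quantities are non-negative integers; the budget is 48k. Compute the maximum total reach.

78

This is a bounded integer knapsack.
Take 1×H, 2×B, and 5×S: price 47 ≤ 48, reach 1·8 + 2·10 + 5·10 = 78.
S has the best ratio (10/5) and is taken to its limit of 5; remaining capacity is filled optimally with the others.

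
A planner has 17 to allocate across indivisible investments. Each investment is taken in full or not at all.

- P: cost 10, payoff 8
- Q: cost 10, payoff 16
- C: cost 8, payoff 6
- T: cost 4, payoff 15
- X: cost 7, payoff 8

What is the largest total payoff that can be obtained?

31

This is a 0-1 knapsack instance.
T + X: cost 4 + 7 = 11 ≤ 17, payoff 15 + 8 = 23.
Q + X: cost 10 + 7 = 17 ≤ 17, payoff 16 + 8 = 24.
Q + T: cost 10 + 4 = 14 ≤ 17, payoff 16 + 15 = 31.
Best is Q and T with total payoff 31.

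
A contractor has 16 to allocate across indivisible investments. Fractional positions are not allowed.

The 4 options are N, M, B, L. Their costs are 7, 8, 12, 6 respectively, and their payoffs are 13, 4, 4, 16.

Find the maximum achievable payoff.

N + L: cost 7 + 6 = 13 ≤ 16, payoff 13 + 16 = 29.
M + L: cost 8 + 6 = 14 ≤ 16, payoff 4 + 16 = 20.
Best is N and L with total payoff 29.

29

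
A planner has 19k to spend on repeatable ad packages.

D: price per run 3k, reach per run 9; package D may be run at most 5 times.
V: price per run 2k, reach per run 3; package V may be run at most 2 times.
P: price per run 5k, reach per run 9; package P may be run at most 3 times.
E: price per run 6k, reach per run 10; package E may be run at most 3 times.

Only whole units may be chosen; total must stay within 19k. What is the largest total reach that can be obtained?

51

Take 5×D and 2×V: price 19 ≤ 19, reach 5·9 + 2·3 = 51.
D has the best ratio (9/3) and is taken to its limit of 5; remaining capacity is filled optimally with the others.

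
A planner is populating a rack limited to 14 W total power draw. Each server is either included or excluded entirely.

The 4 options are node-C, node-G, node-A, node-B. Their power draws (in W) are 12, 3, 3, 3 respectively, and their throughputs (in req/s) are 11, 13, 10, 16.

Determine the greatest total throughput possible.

39

Take node-G, node-A, and node-B: power draw 3 + 3 + 3 = 9 ≤ 14, throughput 13 + 10 + 16 = 39.
No other feasible combination does better.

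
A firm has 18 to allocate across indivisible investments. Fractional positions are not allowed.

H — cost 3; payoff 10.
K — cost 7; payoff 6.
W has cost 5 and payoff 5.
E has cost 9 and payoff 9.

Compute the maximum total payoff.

H + K + W: cost 3 + 7 + 5 = 15 ≤ 18, payoff 10 + 6 + 5 = 21.
H + W + E: cost 3 + 5 + 9 = 17 ≤ 18, payoff 10 + 5 + 9 = 24.
Best is H, W, and E with total payoff 24.

24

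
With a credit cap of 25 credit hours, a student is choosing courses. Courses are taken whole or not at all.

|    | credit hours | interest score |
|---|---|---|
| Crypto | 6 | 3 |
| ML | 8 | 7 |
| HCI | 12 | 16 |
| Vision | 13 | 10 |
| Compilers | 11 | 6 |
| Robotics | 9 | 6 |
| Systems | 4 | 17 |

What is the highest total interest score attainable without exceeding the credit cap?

40

Treat it as a binary knapsack problem.
Allowing fractional choices, the relaxed optimum would be about 40.8, but courses are indivisible.
HCI + Robotics + Systems: credit hours 12 + 9 + 4 = 25 ≤ 25, interest score 16 + 6 + 17 = 39.
Crypto + HCI + Systems: credit hours 6 + 12 + 4 = 22 ≤ 25, interest score 3 + 16 + 17 = 36.
ML + HCI + Systems: credit hours 8 + 12 + 4 = 24 ≤ 25, interest score 7 + 16 + 17 = 40.
Best is ML, HCI, and Systems with total interest score 40.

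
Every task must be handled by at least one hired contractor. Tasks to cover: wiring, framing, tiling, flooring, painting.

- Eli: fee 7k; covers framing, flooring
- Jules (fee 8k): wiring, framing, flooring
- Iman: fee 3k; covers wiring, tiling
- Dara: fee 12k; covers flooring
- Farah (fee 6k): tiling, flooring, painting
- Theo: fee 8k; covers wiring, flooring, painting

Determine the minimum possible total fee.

14

The greedy cost-per-new-task heuristic would pick Iman, Farah, and Eli for 16, but a cheaper cover exists.
Choose Jules and Farah: together they cover wiring, framing, tiling, flooring, painting — every task.
Total fee: 8 + 6 = 14.
No cover costs less than 14.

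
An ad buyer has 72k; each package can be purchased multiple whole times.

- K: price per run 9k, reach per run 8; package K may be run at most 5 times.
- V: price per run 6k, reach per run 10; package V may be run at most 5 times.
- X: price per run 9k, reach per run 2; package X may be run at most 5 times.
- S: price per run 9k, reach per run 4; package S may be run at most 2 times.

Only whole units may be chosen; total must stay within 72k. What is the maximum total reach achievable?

82

This is a bounded integer knapsack.
V has the best ratio (10/6); taking only V gives at most 5×10 = 50 (stopped by the supply cap of 5).
Mixing does better — 4×K and 5×V: price 66 ≤ 72, reach 4·8 + 5·10 = 82.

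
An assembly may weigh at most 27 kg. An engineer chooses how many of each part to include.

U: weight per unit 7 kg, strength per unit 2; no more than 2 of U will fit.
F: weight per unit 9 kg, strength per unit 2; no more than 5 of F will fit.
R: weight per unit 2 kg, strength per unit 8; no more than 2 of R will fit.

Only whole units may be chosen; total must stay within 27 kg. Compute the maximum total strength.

22

This is a bounded integer knapsack.
2×U, 1×F, and 2×R: weight 27 ≤ 27, strength 2·2 + 1·2 + 2·8 = 22.
2×F and 2×R: weight 22 ≤ 27, strength 2·2 + 2·8 = 20.
Best is 22.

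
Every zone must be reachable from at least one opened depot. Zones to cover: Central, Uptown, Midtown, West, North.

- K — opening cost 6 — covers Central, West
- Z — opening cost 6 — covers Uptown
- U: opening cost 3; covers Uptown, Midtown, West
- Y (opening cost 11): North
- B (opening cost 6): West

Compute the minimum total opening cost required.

20

Choose K, U, and Y: together they cover Central, Uptown, Midtown, West, North — every zone.
Total opening cost: 6 + 3 + 11 = 20.
No cover costs less than 20.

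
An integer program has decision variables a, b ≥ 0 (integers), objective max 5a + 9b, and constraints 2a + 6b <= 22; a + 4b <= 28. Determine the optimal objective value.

55

(a,b)=(11,0): 2·11+6·0=22≤22, 1·11+4·0=11≤28, objective 55.
(a,b)=(10,0): 2·10+6·0=20≤22, 1·10+4·0=10≤28, objective 50.
Maximum is 55 at (a,b)=(11,0).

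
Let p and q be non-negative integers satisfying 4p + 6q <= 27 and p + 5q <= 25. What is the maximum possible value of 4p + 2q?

The continuous relaxation peaks at (6.75, 0) with value 27.00; rounding to a feasible lattice point costs some objective.
(p,q)=(6,0): 4·6+6·0=24≤27, 1·6+5·0=6≤25, objective 24.
(p,q)=(5,1): 4·5+6·1=26≤27, 1·5+5·1=10≤25, objective 22.
(p,q)=(5,0): 4·5+6·0=20≤27, 1·5+5·0=5≤25, objective 20.
No feasible integer point exceeds 24.

24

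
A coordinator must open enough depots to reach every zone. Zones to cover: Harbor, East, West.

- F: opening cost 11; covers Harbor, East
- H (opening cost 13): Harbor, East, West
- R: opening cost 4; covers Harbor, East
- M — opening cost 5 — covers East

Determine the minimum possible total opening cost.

The greedy cost-per-new-zone heuristic would pick R and H for 17, but a cheaper cover exists.
H alone covers Harbor, East, West — every zone.
Total opening cost: 13.
No cover costs less than 13.

13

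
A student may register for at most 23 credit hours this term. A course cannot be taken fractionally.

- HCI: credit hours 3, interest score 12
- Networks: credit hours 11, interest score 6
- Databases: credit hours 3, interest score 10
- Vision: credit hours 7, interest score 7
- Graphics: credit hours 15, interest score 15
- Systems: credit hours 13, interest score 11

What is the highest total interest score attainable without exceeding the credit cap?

Take HCI, Databases, and Graphics: credit hours 3 + 3 + 15 = 21 ≤ 23, interest score 12 + 10 + 15 = 37.
No other feasible combination does better.

37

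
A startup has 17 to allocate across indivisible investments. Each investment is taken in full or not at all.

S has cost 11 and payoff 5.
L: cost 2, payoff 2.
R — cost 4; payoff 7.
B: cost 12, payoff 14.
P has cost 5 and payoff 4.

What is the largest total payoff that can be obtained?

21

This is an integer program with binary decision variables.
Take R and B: cost 4 + 12 = 16 ≤ 17, payoff 7 + 14 = 21.
No other feasible combination does better.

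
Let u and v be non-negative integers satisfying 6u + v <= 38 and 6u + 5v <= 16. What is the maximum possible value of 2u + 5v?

15

The continuous relaxation peaks at (0, 3.2) with value 16.00; rounding to a feasible lattice point costs some objective.
(u,v)=(0,3) is feasible, giving 15.
(u,v)=(1,2) is feasible, giving 12.
Maximum is 15 at (u,v)=(0,3).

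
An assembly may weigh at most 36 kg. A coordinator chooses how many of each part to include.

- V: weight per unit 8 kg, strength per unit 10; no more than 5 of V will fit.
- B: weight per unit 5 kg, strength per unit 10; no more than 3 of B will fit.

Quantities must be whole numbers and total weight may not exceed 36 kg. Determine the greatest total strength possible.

50

B has the best ratio (10/5); taking only B gives at most 3×10 = 30 (stopped by the supply cap of 3).
Mixing does better — 2×V and 3×B: weight 31 ≤ 36, strength 2·10 + 3·10 = 50.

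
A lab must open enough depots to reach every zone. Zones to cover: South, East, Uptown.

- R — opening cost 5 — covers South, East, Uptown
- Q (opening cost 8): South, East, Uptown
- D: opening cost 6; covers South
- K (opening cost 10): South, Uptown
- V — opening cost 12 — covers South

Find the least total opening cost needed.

R alone covers South, East, Uptown — every zone.
Total opening cost: 5.
No cover costs less than 5.

5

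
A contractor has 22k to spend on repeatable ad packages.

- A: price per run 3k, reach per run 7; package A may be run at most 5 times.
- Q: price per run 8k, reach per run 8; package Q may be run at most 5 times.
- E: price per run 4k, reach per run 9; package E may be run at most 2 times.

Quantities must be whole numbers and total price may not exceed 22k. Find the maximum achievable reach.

46

Take 4×A and 2×E: price 20 ≤ 22, reach 4·7 + 2·9 = 46.
No other integer combination yields more.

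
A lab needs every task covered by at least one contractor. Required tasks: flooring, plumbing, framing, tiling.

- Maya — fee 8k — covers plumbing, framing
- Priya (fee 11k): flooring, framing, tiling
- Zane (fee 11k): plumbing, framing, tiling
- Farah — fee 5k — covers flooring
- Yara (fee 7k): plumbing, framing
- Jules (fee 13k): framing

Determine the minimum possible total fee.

This is an integer covering problem.
The greedy cost-per-new-task heuristic would pick Yara, Farah, and Priya for 23, but a cheaper cover exists.
Choose Zane and Farah: together they cover flooring, plumbing, framing, tiling — every task.
Total fee: 11 + 5 = 16.
No cover costs less than 16.

16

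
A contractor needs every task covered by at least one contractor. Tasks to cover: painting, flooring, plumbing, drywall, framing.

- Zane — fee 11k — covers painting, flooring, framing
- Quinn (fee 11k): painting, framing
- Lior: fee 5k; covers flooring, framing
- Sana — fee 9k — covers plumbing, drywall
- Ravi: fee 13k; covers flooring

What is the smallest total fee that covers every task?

Choose Zane and Sana: together they cover painting, flooring, plumbing, drywall, framing — every task.
Total fee: 11 + 9 = 20.

20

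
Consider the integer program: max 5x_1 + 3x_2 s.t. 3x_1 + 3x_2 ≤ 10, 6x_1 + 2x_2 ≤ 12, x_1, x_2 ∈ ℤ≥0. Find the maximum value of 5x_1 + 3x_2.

(x_1,x_2)=(1,2) is feasible, giving 11.
(x_1,x_2)=(0,3) is feasible, giving 9.
(x_1,x_2)=(1,1) is feasible, giving 8.
Maximum is 11 at (x_1,x_2)=(1,2).

11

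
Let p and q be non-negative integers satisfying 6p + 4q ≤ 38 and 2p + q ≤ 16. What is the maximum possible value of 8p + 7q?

(p,q)=(1,8) is feasible, giving 64.
(p,q)=(0,9) is feasible, giving 63.
The best lattice point is (1,8), giving 64.

64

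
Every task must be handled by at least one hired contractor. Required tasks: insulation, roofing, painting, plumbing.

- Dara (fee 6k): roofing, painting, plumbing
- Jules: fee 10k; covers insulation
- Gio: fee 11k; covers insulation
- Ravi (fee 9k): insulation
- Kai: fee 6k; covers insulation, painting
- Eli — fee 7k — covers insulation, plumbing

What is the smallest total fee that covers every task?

12

Choose Dara and Kai: together they cover insulation, roofing, painting, plumbing — every task.
Total fee: 6 + 6 = 12.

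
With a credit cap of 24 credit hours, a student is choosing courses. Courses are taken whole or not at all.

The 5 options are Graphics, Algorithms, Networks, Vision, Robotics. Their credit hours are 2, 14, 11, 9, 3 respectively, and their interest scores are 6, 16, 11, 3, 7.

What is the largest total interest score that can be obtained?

Treat it as a binary knapsack problem.
Take Graphics, Algorithms, and Robotics: credit hours 2 + 14 + 3 = 19 ≤ 24, interest score 6 + 16 + 7 = 29.
No other feasible combination does better.

29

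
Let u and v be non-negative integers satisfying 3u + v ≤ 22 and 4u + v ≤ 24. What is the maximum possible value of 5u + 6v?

(u,v)=(0,22): 3·0+1·22=22≤22, 4·0+1·22=22≤24, objective 132.
(u,v)=(0,21): 3·0+1·21=21≤22, 4·0+1·21=21≤24, objective 126.
Maximum is 132 at (u,v)=(0,22).

132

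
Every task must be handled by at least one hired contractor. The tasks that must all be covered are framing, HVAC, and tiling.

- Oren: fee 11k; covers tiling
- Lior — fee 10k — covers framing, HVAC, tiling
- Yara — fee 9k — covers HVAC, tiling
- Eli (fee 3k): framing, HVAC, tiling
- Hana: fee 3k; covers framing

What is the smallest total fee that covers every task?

3

Eli alone covers framing, HVAC, tiling — every task.
Total fee: 3.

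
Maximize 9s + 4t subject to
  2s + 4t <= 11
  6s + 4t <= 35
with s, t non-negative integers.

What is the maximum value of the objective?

45

(s,t)=(5,0): 2·5+4·0=10≤11, 6·5+4·0=30≤35, objective 45.
(s,t)=(4,0): 2·4+4·0=8≤11, 6·4+4·0=24≤35, objective 36.
No feasible integer point exceeds 45.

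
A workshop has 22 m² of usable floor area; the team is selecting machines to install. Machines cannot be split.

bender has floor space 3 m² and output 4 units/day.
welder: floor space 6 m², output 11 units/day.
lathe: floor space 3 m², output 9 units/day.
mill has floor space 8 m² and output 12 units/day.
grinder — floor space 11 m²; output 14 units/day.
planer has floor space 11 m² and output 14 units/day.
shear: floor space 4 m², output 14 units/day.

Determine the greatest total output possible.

46

Allowing fractional choices, the relaxed optimum would be about 47.3, but machines are indivisible.
bender + lathe + grinder + shear: floor space 3 + 3 + 11 + 4 = 21 ≤ 22, output 4 + 9 + 14 + 14 = 41.
welder + lathe + mill + shear: floor space 6 + 3 + 8 + 4 = 21 ≤ 22, output 11 + 9 + 12 + 14 = 46.
bender + welder + mill + shear: floor space 3 + 6 + 8 + 4 = 21 ≤ 22, output 4 + 11 + 12 + 14 = 41.
Best is welder, lathe, mill, and shear with total output 46.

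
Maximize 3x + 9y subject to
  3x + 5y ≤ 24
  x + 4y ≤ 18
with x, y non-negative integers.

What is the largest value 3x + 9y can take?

(x,y)=(1,4): 3·1+5·4=23≤24, 1·1+4·4=17≤18, objective 39.
(x,y)=(0,4): 3·0+5·4=20≤24, 1·0+4·4=16≤18, objective 36.
(x,y)=(2,3): 3·2+5·3=21≤24, 1·2+4·3=14≤18, objective 33.
(x,y)=(1,3): 3·1+5·3=18≤24, 1·1+4·3=13≤18, objective 30.
No feasible integer point exceeds 39.

39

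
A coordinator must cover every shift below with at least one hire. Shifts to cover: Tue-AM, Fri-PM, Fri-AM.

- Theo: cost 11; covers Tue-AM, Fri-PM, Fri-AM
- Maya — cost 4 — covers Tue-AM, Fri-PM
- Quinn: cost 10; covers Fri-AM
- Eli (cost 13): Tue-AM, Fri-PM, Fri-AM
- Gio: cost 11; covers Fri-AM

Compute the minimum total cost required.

The greedy cost-per-new-shift heuristic would pick Maya and Quinn for 14, but a cheaper cover exists.
Theo alone covers Tue-AM, Fri-PM, Fri-AM — every shift.
Total cost: 11.
No cover costs less than 11.

11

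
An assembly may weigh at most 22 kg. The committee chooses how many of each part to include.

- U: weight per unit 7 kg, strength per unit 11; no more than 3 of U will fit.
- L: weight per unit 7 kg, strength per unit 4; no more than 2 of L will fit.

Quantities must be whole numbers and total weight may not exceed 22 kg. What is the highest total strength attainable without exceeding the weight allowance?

U has the best ratio (11/7); taking only U gives at most 3×11 = 33 (stopped by the weight limit).
Optimal: 3×U: weight 21 ≤ 22, strength 3·11 = 33.

33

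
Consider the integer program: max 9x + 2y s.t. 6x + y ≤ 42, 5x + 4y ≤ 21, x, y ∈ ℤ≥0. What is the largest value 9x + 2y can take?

36

(x,y)=(4,0): 6·4+1·0=24≤42, 5·4+4·0=20≤21, objective 36.
(x,y)=(3,1): 6·3+1·1=19≤42, 5·3+4·1=19≤21, objective 29.
(x,y)=(3,0): 6·3+1·0=18≤42, 5·3+4·0=15≤21, objective 27.
The best lattice point is (4,0), giving 36.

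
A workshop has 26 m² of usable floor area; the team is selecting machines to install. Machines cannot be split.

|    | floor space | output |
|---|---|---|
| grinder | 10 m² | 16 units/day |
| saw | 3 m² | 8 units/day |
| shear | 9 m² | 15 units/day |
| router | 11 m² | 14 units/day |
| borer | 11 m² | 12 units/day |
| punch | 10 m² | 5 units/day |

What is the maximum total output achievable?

39

This is a 0-1 knapsack instance.
grinder + saw + router: floor space 10 + 3 + 11 = 24 ≤ 26, output 16 + 8 + 14 = 38.
grinder + saw + shear: floor space 10 + 3 + 9 = 22 ≤ 26, output 16 + 8 + 15 = 39.
Best is grinder, saw, and shear with total output 39.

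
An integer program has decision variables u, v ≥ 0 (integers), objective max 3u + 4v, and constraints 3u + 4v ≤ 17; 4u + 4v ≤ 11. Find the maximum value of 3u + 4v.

8

Relaxing integrality, the LP optimum is 11.00 at (u,v) = (0, 2.75), which is not an integer point.
(u,v)=(0,2): 3·0+4·2=8≤17, 4·0+4·2=8≤11, objective 8.
(u,v)=(1,1): 3·1+4·1=7≤17, 4·1+4·1=8≤11, objective 7.
(u,v)=(0,1): 3·0+4·1=4≤17, 4·0+4·1=4≤11, objective 4.
No feasible integer point exceeds 8.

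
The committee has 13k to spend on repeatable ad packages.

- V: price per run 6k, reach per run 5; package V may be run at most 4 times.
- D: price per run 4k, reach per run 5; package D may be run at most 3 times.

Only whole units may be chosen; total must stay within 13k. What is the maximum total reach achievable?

15

2×D: price 8 ≤ 13, reach 2·5 = 10.
3×D: price 12 ≤ 13, reach 3·5 = 15.
Best is 15.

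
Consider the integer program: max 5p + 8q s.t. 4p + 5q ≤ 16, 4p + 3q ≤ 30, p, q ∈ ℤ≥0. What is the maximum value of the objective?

(p,q)=(0,3) is feasible, giving 24.
(p,q)=(1,2) is feasible, giving 21.
(p,q)=(0,2) is feasible, giving 16.
Maximum is 24 at (p,q)=(0,3).

24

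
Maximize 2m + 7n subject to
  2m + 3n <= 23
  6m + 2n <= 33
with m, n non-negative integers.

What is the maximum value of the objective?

51

Relaxing integrality, the LP optimum is 53.67 at (m,n) = (0, 7.67), which is not an integer point.
(m,n)=(1,7): 2·1+3·7=23≤23, 6·1+2·7=20≤33, objective 51.
(m,n)=(0,7): 2·0+3·7=21≤23, 6·0+2·7=14≤33, objective 49.
(m,n)=(2,6): 2·2+3·6=22≤23, 6·2+2·6=24≤33, objective 46.
Maximum is 51 at (m,n)=(1,7).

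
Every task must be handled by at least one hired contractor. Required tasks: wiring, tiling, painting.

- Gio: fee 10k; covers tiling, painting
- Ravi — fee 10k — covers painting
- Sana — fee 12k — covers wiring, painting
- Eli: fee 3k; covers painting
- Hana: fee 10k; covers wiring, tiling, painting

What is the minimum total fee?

10

The greedy cost-per-new-task heuristic would pick Eli and Hana for 13, but a cheaper cover exists.
Hana alone covers wiring, tiling, painting — every task.
Total fee: 10.
No cover costs less than 10.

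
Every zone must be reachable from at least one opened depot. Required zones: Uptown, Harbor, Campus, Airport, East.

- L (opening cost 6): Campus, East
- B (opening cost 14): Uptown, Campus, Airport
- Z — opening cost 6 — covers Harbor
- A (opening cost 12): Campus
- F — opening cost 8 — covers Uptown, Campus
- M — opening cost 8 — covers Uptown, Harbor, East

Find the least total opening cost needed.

22

This is a weighted set-cover instance.
The greedy cost-per-new-zone heuristic would pick M, L, and B for 28, but a cheaper cover exists.
Choose B and M: together they cover Uptown, Harbor, Campus, Airport, East — every zone.
Total opening cost: 14 + 8 = 22.
No cover costs less than 22.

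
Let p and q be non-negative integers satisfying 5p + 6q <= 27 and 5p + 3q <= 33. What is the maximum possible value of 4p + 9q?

The continuous relaxation peaks at (0, 4.5) with value 40.50; rounding to a feasible lattice point costs some objective.
(p,q)=(0,4): 5·0+6·4=24≤27, 5·0+3·4=12≤33, objective 36.
(p,q)=(1,3): 5·1+6·3=23≤27, 5·1+3·3=14≤33, objective 31.
(p,q)=(0,3): 5·0+6·3=18≤27, 5·0+3·3=9≤33, objective 27.
Maximum is 36 at (p,q)=(0,4).

36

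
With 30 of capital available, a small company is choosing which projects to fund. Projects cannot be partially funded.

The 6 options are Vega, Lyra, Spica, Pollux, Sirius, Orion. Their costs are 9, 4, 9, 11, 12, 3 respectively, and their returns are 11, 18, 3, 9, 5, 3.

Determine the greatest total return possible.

41

Allowing fractional choices, the relaxed optimum would be about 42.2, but projects are indivisible.
Vega + Lyra + Pollux: cost 9 + 4 + 11 = 24 ≤ 30, return 11 + 18 + 9 = 38.
Vega + Lyra + Sirius + Orion: cost 9 + 4 + 12 + 3 = 28 ≤ 30, return 11 + 18 + 5 + 3 = 37.
Vega + Lyra + Pollux + Orion: cost 9 + 4 + 11 + 3 = 27 ≤ 30, return 11 + 18 + 9 + 3 = 41.
Best is Vega, Lyra, Pollux, and Orion with total return 41.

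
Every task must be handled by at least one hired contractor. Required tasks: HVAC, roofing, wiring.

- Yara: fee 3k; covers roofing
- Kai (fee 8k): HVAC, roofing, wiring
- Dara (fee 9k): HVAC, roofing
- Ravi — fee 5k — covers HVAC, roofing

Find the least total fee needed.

The greedy cost-per-new-task heuristic would pick Ravi and Kai for 13, but a cheaper cover exists.
Kai alone covers HVAC, roofing, wiring — every task.
Total fee: 8.
No cover costs less than 8.

8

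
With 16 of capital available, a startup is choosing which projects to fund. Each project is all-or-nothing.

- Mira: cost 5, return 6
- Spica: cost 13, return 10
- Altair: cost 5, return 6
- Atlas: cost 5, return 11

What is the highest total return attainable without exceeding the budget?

Allowing fractional choices, the relaxed optimum would be about 23.8, but projects are indivisible.
Mira + Altair + Atlas: cost 5 + 5 + 5 = 15 ≤ 16, return 6 + 6 + 11 = 23.
Mira + Atlas: cost 5 + 5 = 10 ≤ 16, return 6 + 11 = 17.
Altair + Atlas: cost 5 + 5 = 10 ≤ 16, return 6 + 11 = 17.
Best is Mira, Altair, and Atlas with total return 23.

23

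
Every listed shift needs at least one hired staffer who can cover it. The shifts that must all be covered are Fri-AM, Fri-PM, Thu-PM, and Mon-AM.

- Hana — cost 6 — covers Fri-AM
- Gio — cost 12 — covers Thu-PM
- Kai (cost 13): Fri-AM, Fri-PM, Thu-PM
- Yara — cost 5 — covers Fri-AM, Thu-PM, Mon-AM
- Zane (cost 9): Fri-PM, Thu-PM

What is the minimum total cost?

14

Choose Yara and Zane: together they cover Fri-AM, Fri-PM, Thu-PM, Mon-AM — every shift.
Total cost: 5 + 9 = 14.
No cover costs less than 14.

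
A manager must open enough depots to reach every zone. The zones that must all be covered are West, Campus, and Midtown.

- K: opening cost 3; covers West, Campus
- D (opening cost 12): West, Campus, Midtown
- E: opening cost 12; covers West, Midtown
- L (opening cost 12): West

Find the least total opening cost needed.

12

The greedy cost-per-new-zone heuristic would pick K and D for 15, but a cheaper cover exists.
D alone covers West, Campus, Midtown — every zone.
Total opening cost: 12.
No cover costs less than 12.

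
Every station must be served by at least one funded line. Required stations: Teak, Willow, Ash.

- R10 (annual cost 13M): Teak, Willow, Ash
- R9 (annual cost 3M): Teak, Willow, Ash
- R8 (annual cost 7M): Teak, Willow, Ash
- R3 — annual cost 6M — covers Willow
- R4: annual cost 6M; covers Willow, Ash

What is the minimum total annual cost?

3

R9 alone covers Teak, Willow, Ash — every station.
Total annual cost: 3.
No cover costs less than 3.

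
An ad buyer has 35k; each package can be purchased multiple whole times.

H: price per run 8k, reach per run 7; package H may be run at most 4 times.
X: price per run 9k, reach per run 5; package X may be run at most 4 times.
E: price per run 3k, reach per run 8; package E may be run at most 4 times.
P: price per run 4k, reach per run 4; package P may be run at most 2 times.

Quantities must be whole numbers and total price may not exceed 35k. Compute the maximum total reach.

50

E has the best ratio (8/3); taking only E gives at most 4×8 = 32 (stopped by the supply cap of 4).
Mixing does better — 2×H, 4×E, and 1×P: price 32 ≤ 35, reach 2·7 + 4·8 + 1·4 = 50.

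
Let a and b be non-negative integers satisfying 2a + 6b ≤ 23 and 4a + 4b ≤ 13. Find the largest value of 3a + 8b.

(a,b)=(0,3): 2·0+6·3=18≤23, 4·0+4·3=12≤13, objective 24.
(a,b)=(1,2): 2·1+6·2=14≤23, 4·1+4·2=12≤13, objective 19.
(a,b)=(0,2): 2·0+6·2=12≤23, 4·0+4·2=8≤13, objective 16.
No feasible integer point exceeds 24.

24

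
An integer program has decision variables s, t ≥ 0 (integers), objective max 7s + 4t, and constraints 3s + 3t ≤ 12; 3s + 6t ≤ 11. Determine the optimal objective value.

21

Relaxing integrality, the LP optimum is 25.67 at (s,t) = (3.67, 0), which is not an integer point.
(s,t)=(3,0): 3·3+3·0=9≤12, 3·3+6·0=9≤11, objective 21.
(s,t)=(2,0): 3·2+3·0=6≤12, 3·2+6·0=6≤11, objective 14.
The best lattice point is (3,0), giving 21.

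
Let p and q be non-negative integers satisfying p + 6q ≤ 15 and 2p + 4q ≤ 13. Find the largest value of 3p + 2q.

(p,q)=(6,0): 1·6+6·0=6≤15, 2·6+4·0=12≤13, objective 18.
(p,q)=(5,0): 1·5+6·0=5≤15, 2·5+4·0=10≤13, objective 15.
Maximum is 18 at (p,q)=(6,0).

18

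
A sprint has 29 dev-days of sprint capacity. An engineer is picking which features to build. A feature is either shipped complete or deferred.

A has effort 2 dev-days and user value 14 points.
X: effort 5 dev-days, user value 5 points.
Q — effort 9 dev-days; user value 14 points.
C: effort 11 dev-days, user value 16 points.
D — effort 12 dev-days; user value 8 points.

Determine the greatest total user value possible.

49

Allowing fractional choices, the relaxed optimum would be about 50.3, but features are indivisible.
A + Q + C: effort 2 + 9 + 11 = 22 ≤ 29, user value 14 + 14 + 16 = 44.
A + X + Q + D: effort 2 + 5 + 9 + 12 = 28 ≤ 29, user value 14 + 5 + 14 + 8 = 41.
A + X + Q + C: effort 2 + 5 + 9 + 11 = 27 ≤ 29, user value 14 + 5 + 14 + 16 = 49.
Best is A, X, Q, and C with total user value 49.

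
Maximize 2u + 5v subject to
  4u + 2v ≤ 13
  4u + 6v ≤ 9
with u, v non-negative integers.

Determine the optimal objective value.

5

Relaxing integrality, the LP optimum is 7.50 at (u,v) = (0, 1.5), which is not an integer point.
(u,v)=(0,1): 4·0+2·1=2≤13, 4·0+6·1=6≤9, objective 5.
(u,v)=(1,0): 4·1+2·0=4≤13, 4·1+6·0=4≤9, objective 2.
(u,v)=(0,0): 4·0+2·0=0≤13, 4·0+6·0=0≤9, objective 0.
The best lattice point is (0,1), giving 5.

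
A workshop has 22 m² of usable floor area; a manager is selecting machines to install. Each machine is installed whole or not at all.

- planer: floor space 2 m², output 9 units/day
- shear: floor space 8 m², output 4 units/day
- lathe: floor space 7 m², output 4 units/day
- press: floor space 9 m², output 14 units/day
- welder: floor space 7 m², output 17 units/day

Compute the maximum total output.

Allowing fractional choices, the relaxed optimum would be about 42.3, but machines are indivisible.
press + welder: floor space 9 + 7 = 16 ≤ 22, output 14 + 17 = 31.
planer + press + welder: floor space 2 + 9 + 7 = 18 ≤ 22, output 9 + 14 + 17 = 40.
planer + lathe + welder: floor space 2 + 7 + 7 = 16 ≤ 22, output 9 + 4 + 17 = 30.
Best is planer, press, and welder with total output 40.

40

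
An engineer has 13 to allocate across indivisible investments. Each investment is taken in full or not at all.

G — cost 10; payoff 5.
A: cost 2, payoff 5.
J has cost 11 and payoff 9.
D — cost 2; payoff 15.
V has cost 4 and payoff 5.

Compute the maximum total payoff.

25

This is an integer program with binary decision variables.
Take A, D, and V: cost 2 + 2 + 4 = 8 ≤ 13, payoff 5 + 15 + 5 = 25.
No other feasible combination does better.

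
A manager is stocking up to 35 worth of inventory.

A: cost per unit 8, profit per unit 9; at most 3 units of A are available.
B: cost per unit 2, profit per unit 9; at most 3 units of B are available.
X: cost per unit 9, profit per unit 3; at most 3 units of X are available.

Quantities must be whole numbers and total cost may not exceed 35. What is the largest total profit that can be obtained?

3×A and 3×B: cost 30 ≤ 35, profit 3·9 + 3·9 = 54.
2×A, 3×B, and 1×X: cost 31 ≤ 35, profit 2·9 + 3·9 + 1·3 = 48.
Best is 54.

54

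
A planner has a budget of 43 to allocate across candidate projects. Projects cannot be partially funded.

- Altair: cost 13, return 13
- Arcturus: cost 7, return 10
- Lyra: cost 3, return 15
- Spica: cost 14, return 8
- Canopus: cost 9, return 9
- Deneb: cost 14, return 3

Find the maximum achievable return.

47

Allowing fractional choices, the relaxed optimum would be about 53.3, but projects are indivisible.
Altair + Arcturus + Lyra + Canopus: cost 13 + 7 + 3 + 9 = 32 ≤ 43, return 13 + 10 + 15 + 9 = 47.
Altair + Arcturus + Lyra + Spica: cost 13 + 7 + 3 + 14 = 37 ≤ 43, return 13 + 10 + 15 + 8 = 46.
Best is Altair, Arcturus, Lyra, and Canopus with total return 47.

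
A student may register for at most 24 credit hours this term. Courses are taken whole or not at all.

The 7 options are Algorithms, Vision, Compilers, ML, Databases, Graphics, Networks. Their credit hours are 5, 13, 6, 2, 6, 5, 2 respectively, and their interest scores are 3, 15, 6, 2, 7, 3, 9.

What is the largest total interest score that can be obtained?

Treat it as a binary knapsack problem.
Vision + Databases + Networks: credit hours 13 + 6 + 2 = 21 ≤ 24, interest score 15 + 7 + 9 = 31.
Vision + ML + Databases + Networks: credit hours 13 + 2 + 6 + 2 = 23 ≤ 24, interest score 15 + 2 + 7 + 9 = 33.
Vision + Compilers + ML + Networks: credit hours 13 + 6 + 2 + 2 = 23 ≤ 24, interest score 15 + 6 + 2 + 9 = 32.
Best is Vision, ML, Databases, and Networks with total interest score 33.

33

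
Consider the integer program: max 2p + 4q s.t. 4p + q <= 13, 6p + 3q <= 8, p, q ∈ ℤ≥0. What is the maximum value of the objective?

(p,q)=(0,2) is feasible, giving 8.
(p,q)=(0,1) is feasible, giving 4.
Maximum is 8 at (p,q)=(0,2).

8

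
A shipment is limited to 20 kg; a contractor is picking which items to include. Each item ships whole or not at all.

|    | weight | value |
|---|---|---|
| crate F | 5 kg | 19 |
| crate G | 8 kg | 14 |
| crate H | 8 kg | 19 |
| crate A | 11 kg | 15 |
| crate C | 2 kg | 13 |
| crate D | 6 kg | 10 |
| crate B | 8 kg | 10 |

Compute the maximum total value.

51

Treat it as a binary knapsack problem.
crate F + crate A + crate C: weight 5 + 11 + 2 = 18 ≤ 20, value 19 + 15 + 13 = 47.
crate F + crate H + crate C: weight 5 + 8 + 2 = 15 ≤ 20, value 19 + 19 + 13 = 51.
crate F + crate H + crate D: weight 5 + 8 + 6 = 19 ≤ 20, value 19 + 19 + 10 = 48.
Best is crate F, crate H, and crate C with total value 51.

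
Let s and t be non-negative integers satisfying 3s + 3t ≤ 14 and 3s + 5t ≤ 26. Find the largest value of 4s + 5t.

20

The continuous relaxation peaks at (0, 4.67) with value 23.33; rounding to a feasible lattice point costs some objective.
(s,t)=(0,4): 3·0+3·4=12≤14, 3·0+5·4=20≤26, objective 20.
(s,t)=(1,3): 3·1+3·3=12≤14, 3·1+5·3=18≤26, objective 19.
(s,t)=(0,3): 3·0+3·3=9≤14, 3·0+5·3=15≤26, objective 15.
Maximum is 20 at (s,t)=(0,4).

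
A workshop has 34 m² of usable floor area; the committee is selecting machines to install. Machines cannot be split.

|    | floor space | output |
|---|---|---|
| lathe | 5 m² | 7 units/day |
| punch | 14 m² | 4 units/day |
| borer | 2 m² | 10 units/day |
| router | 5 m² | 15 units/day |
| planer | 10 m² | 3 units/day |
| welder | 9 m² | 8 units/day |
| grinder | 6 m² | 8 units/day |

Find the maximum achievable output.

48

This is a 0-1 knapsack instance.
Allowing fractional choices, the relaxed optimum would be about 50.1, but machines are indivisible.
lathe + borer + router + welder + grinder: floor space 5 + 2 + 5 + 9 + 6 = 27 ≤ 34, output 7 + 10 + 15 + 8 + 8 = 48.
borer + router + planer + welder + grinder: floor space 2 + 5 + 10 + 9 + 6 = 32 ≤ 34, output 10 + 15 + 3 + 8 + 8 = 44.
lathe + punch + borer + router + grinder: floor space 5 + 14 + 2 + 5 + 6 = 32 ≤ 34, output 7 + 4 + 10 + 15 + 8 = 44.
Best is lathe, borer, router, welder, and grinder with total output 48.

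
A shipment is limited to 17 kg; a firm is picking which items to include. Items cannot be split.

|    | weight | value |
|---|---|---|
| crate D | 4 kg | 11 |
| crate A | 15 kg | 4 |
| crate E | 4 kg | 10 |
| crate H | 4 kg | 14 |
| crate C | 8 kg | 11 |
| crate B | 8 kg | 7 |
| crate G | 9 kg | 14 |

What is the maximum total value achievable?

crate E + crate H + crate G: weight 4 + 4 + 9 = 17 ≤ 17, value 10 + 14 + 14 = 38.
crate D + crate H + crate G: weight 4 + 4 + 9 = 17 ≤ 17, value 11 + 14 + 14 = 39.
crate D + crate H + crate C: weight 4 + 4 + 8 = 16 ≤ 17, value 11 + 14 + 11 = 36.
Best is crate D, crate H, and crate G with total value 39.

39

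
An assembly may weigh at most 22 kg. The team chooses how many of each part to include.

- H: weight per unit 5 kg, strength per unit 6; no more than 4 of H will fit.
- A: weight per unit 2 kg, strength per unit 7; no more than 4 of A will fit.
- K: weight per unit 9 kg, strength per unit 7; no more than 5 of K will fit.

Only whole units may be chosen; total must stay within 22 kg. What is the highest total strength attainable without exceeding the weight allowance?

41

2×H and 4×A: weight 18 ≤ 22, strength 2·6 + 4·7 = 40.
1×H, 4×A, and 1×K: weight 22 ≤ 22, strength 1·6 + 4·7 + 1·7 = 41.
Best is 41.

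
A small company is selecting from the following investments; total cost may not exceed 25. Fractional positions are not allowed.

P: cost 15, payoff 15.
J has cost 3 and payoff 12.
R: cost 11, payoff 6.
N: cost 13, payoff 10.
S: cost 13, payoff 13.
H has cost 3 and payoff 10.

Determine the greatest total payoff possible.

Allowing fractional choices, the relaxed optimum would be about 41.0, but investments are indivisible.
J + N + H: cost 3 + 13 + 3 = 19 ≤ 25, payoff 12 + 10 + 10 = 32.
P + J + H: cost 15 + 3 + 3 = 21 ≤ 25, payoff 15 + 12 + 10 = 37.
J + S + H: cost 3 + 13 + 3 = 19 ≤ 25, payoff 12 + 13 + 10 = 35.
Best is P, J, and H with total payoff 37.

37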